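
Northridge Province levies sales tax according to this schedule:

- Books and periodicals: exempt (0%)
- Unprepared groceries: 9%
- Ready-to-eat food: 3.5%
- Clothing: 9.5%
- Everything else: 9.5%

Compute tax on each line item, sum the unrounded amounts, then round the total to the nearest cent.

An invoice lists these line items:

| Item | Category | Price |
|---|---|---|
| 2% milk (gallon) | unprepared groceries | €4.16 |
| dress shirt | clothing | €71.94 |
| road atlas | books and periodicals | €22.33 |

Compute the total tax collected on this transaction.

€7.21

2% milk (gallon) €4.16: unprepared groceries → 9% → €0.3744
Dress shirt €71.94: clothing → 9.5% → €6.8343
Road atlas €22.33: books and periodicals → 0% → €0.00
Unrounded tax sum = €7.2087 → €7.21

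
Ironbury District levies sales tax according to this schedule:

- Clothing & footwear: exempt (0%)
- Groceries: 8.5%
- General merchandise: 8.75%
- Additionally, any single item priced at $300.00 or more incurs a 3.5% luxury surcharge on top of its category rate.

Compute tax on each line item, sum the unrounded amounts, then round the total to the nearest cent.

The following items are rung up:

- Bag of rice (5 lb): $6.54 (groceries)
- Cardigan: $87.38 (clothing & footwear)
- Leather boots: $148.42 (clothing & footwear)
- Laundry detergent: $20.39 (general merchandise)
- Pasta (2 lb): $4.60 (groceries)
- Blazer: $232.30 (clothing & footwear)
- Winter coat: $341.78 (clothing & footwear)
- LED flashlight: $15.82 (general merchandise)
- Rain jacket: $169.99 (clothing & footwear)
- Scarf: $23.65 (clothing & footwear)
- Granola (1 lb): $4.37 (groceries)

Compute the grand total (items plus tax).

Bag of rice (5 lb) $6.54: groceries → 8.5% → $0.5559
Cardigan $87.38: clothing & footwear → 0% → $0.00
Leather boots $148.42: clothing & footwear → 0% → $0.00
Laundry detergent $20.39: general merchandise → 8.75% → $1.784125
Pasta (2 lb) $4.60: groceries → 8.5% → $0.391
Blazer $232.30: clothing & footwear → 0% → $0.00
Winter coat $341.78: clothing & footwear → 0% + 3.5% surcharge = 3.5% → $11.9623
LED flashlight $15.82: general merchandise → 8.75% → $1.38425
Rain jacket $169.99: clothing & footwear → 0% → $0.00
Scarf $23.65: clothing & footwear → 0% → $0.00
Granola (1 lb) $4.37: groceries → 8.5% → $0.37145
Subtotal = $1055.24; unrounded tax = $16.449025 → $16.45; total due = $1071.69

$1071.69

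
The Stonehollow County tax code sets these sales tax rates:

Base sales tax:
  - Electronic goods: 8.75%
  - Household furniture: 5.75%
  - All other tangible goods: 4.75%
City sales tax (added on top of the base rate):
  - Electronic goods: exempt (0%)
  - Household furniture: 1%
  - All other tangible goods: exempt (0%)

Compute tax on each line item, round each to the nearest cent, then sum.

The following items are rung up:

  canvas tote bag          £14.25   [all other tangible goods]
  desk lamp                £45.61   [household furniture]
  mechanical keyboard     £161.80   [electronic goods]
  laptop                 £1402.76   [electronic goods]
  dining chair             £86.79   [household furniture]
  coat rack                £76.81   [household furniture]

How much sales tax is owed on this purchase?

£151.70

Canvas tote bag £14.25: all other tangible goods → 4.75% + 0% city = 4.75% → £0.68
Desk lamp £45.61: household furniture → 5.75% + 1% city = 6.75% → £3.08
Mechanical keyboard £161.80: electronic goods → 8.75% + 0% city = 8.75% → £14.16
Laptop £1402.76: electronic goods → 8.75% + 0% city = 8.75% → £122.74
Dining chair £86.79: household furniture → 5.75% + 1% city = 6.75% → £5.86
Coat rack £76.81: household furniture → 5.75% + 1% city = 6.75% → £5.18
Total tax = £0.68 + £3.08 + £14.16 + £122.74 + £5.86 + £5.18 = £151.70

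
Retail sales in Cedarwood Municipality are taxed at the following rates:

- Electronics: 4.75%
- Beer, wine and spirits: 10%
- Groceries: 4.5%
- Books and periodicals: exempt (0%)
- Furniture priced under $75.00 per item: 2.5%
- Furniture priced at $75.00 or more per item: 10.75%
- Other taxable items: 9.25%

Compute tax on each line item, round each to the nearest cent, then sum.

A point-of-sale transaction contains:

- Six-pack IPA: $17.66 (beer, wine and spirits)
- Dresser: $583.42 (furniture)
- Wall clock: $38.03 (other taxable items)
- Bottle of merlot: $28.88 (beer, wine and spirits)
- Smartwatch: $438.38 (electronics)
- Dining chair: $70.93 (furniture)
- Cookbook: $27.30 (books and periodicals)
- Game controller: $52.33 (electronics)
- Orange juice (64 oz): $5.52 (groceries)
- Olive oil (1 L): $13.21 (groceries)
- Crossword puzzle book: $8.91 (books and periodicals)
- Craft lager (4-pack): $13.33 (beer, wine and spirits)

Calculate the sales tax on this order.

$98.15

Six-pack IPA $17.66: beer, wine and spirits → 10% → $1.77
Dresser $583.42: furniture, $75.00 or more → 10.75% → $62.72
Wall clock $38.03: other taxable items → 9.25% → $3.52
Bottle of merlot $28.88: beer, wine and spirits → 10% → $2.89
Smartwatch $438.38: electronics → 4.75% → $20.82
Dining chair $70.93: furniture, under $75.00 → 2.5% → $1.77
Cookbook $27.30: books and periodicals → 0% → $0.00
Game controller $52.33: electronics → 4.75% → $2.49
Orange juice (64 oz) $5.52: groceries → 4.5% → $0.25
Olive oil (1 L) $13.21: groceries → 4.5% → $0.59
Crossword puzzle book $8.91: books and periodicals → 0% → $0.00
Craft lager (4-pack) $13.33: beer, wine and spirits → 10% → $1.33
Total tax = $1.77 + $62.72 + $3.52 + $2.89 + $20.82 + $1.77 + $2.49 + $0.25 + $0.59 + $1.33 = $98.15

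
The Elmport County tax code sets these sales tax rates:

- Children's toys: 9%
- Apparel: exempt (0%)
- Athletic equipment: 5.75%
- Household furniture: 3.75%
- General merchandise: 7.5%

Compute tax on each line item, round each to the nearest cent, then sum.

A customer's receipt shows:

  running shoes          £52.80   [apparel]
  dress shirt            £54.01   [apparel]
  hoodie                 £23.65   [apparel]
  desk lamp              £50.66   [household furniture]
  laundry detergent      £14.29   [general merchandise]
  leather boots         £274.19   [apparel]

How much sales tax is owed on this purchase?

Running shoes £52.80: apparel → 0% → £0.00
Dress shirt £54.01: apparel → 0% → £0.00
Hoodie £23.65: apparel → 0% → £0.00
Desk lamp £50.66: household furniture → 3.75% → £1.90
Laundry detergent £14.29: general merchandise → 7.5% → £1.07
Leather boots £274.19: apparel → 0% → £0.00
Total tax = £1.90 + £1.07 = £2.97

£2.97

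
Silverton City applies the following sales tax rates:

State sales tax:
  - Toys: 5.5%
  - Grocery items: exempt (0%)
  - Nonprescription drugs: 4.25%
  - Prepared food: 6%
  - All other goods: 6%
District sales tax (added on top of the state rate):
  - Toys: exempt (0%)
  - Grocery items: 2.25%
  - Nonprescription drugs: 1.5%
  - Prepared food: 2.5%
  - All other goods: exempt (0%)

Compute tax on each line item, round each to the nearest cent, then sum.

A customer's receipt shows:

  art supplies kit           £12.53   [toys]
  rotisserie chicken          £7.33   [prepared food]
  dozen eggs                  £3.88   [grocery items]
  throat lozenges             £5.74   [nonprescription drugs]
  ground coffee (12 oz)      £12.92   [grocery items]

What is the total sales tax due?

£2.02

Art supplies kit £12.53: toys → 5.5% + 0% district = 5.5% → £0.69
Rotisserie chicken £7.33: prepared food → 6% + 2.5% district = 8.5% → £0.62
Dozen eggs £3.88: grocery items → 0% + 2.25% district = 2.25% → £0.09
Throat lozenges £5.74: nonprescription drugs → 4.25% + 1.5% district = 5.75% → £0.33
Ground coffee (12 oz) £12.92: grocery items → 0% + 2.25% district = 2.25% → £0.29
Total tax = £0.69 + £0.62 + £0.09 + £0.33 + £0.29 = £2.02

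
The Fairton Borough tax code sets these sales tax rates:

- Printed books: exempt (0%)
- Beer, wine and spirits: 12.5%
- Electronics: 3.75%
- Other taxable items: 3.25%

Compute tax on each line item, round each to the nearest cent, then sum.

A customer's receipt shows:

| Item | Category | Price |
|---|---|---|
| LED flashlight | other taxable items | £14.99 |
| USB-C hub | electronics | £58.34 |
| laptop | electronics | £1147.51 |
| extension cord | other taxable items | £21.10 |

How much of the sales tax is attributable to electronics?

USB-C hub £58.34: electronics → 3.75% → £2.19
Laptop £1147.51: electronics → 3.75% → £43.03
Tax on electronics = £2.19 + £43.03 = £45.22

£45.22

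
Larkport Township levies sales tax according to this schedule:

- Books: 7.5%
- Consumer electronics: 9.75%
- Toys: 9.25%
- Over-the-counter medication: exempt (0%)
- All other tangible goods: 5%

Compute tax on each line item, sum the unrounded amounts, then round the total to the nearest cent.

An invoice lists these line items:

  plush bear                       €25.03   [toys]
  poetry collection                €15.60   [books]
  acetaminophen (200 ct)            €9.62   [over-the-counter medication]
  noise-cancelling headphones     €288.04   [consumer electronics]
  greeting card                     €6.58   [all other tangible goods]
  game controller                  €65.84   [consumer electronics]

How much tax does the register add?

Plush bear €25.03: toys → 9.25% → €2.315275
Poetry collection €15.60: books → 7.5% → €1.17
Acetaminophen (200 ct) €9.62: over-the-counter medication → 0% → €0.00
Noise-cancelling headphones €288.04: consumer electronics → 9.75% → €28.0839
Greeting card €6.58: all other tangible goods → 5% → €0.329
Game controller €65.84: consumer electronics → 9.75% → €6.4194
Unrounded tax sum = €38.317575 → €38.32

€38.32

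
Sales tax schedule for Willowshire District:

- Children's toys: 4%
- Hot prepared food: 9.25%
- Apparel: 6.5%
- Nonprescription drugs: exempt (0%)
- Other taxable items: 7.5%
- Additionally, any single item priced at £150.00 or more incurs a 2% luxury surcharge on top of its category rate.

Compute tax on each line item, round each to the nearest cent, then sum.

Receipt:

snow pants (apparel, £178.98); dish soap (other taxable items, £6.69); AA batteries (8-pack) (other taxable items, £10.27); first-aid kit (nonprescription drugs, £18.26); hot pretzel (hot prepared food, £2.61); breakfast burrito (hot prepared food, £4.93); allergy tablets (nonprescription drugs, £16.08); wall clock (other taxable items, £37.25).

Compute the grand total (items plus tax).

Snow pants £178.98: apparel → 6.5% + 2% surcharge = 8.5% → £15.21
Dish soap £6.69: other taxable items → 7.5% → £0.50
AA batteries (8-pack) £10.27: other taxable items → 7.5% → £0.77
First-aid kit £18.26: nonprescription drugs → 0% → £0.00
Hot pretzel £2.61: hot prepared food → 9.25% → £0.24
Breakfast burrito £4.93: hot prepared food → 9.25% → £0.46
Allergy tablets £16.08: nonprescription drugs → 0% → £0.00
Wall clock £37.25: other taxable items → 7.5% → £2.79
Subtotal = £275.07; tax = £19.97; total due = £295.04

£295.04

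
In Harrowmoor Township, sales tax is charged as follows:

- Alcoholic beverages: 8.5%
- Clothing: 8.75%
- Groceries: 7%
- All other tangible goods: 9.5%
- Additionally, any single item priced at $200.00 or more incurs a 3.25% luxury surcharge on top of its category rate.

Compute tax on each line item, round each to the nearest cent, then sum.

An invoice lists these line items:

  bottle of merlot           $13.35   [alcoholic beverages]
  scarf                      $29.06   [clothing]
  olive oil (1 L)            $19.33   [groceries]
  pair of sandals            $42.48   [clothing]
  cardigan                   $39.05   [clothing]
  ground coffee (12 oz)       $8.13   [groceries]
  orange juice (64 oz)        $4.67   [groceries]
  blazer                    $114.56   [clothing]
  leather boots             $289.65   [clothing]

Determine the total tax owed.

Bottle of merlot $13.35: alcoholic beverages → 8.5% → $1.13
Scarf $29.06: clothing → 8.75% → $2.54
Olive oil (1 L) $19.33: groceries → 7% → $1.35
Pair of sandals $42.48: clothing → 8.75% → $3.72
Cardigan $39.05: clothing → 8.75% → $3.42
Ground coffee (12 oz) $8.13: groceries → 7% → $0.57
Orange juice (64 oz) $4.67: groceries → 7% → $0.33
Blazer $114.56: clothing → 8.75% → $10.02
Leather boots $289.65: clothing → 8.75% + 3.25% surcharge = 12% → $34.76
Total tax = $1.13 + $2.54 + $1.35 + $3.72 + $3.42 + $0.57 + $0.33 + $10.02 + $34.76 = $57.84

$57.84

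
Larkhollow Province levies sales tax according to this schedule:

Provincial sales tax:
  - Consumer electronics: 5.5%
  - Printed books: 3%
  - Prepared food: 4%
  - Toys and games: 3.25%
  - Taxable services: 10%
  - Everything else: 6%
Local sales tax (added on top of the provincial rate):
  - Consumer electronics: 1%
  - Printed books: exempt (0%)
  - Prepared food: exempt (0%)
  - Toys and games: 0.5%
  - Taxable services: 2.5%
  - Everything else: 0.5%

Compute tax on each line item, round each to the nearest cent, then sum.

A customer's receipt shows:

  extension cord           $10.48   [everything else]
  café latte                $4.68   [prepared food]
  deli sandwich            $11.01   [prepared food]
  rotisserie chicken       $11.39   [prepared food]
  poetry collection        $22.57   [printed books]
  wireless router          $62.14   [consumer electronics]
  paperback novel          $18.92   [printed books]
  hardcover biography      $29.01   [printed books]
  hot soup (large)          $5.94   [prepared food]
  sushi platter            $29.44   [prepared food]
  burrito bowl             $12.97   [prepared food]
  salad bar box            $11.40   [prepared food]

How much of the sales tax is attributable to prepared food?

$3.49

Café latte $4.68: prepared food → 4% + 0% local = 4% → $0.19
Deli sandwich $11.01: prepared food → 4% + 0% local = 4% → $0.44
Rotisserie chicken $11.39: prepared food → 4% + 0% local = 4% → $0.46
Hot soup (large) $5.94: prepared food → 4% + 0% local = 4% → $0.24
Sushi platter $29.44: prepared food → 4% + 0% local = 4% → $1.18
Burrito bowl $12.97: prepared food → 4% + 0% local = 4% → $0.52
Salad bar box $11.40: prepared food → 4% + 0% local = 4% → $0.46
Tax on prepared food = $0.19 + $0.44 + $0.46 + $0.24 + $1.18 + $0.52 + $0.46 = $3.49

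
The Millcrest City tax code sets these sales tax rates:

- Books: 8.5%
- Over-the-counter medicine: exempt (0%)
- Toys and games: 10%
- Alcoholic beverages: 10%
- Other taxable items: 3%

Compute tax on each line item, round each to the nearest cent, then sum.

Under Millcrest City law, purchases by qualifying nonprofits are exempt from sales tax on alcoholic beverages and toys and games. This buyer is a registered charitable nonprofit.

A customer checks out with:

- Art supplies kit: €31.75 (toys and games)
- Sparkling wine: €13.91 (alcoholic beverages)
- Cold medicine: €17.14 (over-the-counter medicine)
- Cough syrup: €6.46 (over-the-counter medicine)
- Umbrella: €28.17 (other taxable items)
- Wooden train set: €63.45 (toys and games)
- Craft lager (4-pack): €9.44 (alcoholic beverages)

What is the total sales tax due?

€0.85

Art supplies kit €31.75: toys and games, buyer-exempt → 0% → €0.00
Sparkling wine €13.91: alcoholic beverages, buyer-exempt → 0% → €0.00
Cold medicine €17.14: over-the-counter medicine → 0% → €0.00
Cough syrup €6.46: over-the-counter medicine → 0% → €0.00
Umbrella €28.17: other taxable items → 3% → €0.85
Wooden train set €63.45: toys and games, buyer-exempt → 0% → €0.00
Craft lager (4-pack) €9.44: alcoholic beverages, buyer-exempt → 0% → €0.00
Total tax = €0.85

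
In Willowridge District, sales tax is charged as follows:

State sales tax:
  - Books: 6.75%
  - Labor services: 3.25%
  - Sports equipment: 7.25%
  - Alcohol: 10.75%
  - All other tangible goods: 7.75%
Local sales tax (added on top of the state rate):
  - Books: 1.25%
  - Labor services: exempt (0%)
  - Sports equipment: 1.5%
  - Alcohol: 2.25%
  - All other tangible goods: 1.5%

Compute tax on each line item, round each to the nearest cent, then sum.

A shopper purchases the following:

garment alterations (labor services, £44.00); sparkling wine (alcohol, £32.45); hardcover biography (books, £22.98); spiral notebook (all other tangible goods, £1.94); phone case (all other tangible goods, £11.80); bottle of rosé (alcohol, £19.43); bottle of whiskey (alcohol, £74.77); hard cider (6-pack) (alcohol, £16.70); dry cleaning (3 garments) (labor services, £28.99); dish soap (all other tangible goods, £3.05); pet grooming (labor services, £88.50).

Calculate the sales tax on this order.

£27.28

Garment alterations £44.00: labor services → 3.25% + 0% local = 3.25% → £1.43
Sparkling wine £32.45: alcohol → 10.75% + 2.25% local = 13% → £4.22
Hardcover biography £22.98: books → 6.75% + 1.25% local = 8% → £1.84
Spiral notebook £1.94: all other tangible goods → 7.75% + 1.5% local = 9.25% → £0.18
Phone case £11.80: all other tangible goods → 7.75% + 1.5% local = 9.25% → £1.09
Bottle of rosé £19.43: alcohol → 10.75% + 2.25% local = 13% → £2.53
Bottle of whiskey £74.77: alcohol → 10.75% + 2.25% local = 13% → £9.72
Hard cider (6-pack) £16.70: alcohol → 10.75% + 2.25% local = 13% → £2.17
Dry cleaning (3 garments) £28.99: labor services → 3.25% + 0% local = 3.25% → £0.94
Dish soap £3.05: all other tangible goods → 7.75% + 1.5% local = 9.25% → £0.28
Pet grooming £88.50: labor services → 3.25% + 0% local = 3.25% → £2.88
Total tax = £1.43 + £4.22 + £1.84 + £0.18 + £1.09 + £2.53 + £9.72 + £2.17 + £0.94 + £0.28 + £2.88 = £27.28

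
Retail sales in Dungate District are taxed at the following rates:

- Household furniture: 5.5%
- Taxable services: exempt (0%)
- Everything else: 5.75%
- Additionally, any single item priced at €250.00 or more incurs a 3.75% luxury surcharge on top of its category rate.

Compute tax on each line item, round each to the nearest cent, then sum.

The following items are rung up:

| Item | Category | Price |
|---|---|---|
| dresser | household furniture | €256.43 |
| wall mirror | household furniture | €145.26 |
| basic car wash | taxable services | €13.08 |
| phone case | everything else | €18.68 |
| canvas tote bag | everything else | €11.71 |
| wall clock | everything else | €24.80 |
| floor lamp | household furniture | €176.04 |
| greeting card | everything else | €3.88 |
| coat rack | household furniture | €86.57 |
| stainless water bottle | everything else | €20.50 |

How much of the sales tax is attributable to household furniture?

€46.15

Dresser €256.43: household furniture → 5.5% + 3.75% surcharge = 9.25% → €23.72
Wall mirror €145.26: household furniture → 5.5% → €7.99
Floor lamp €176.04: household furniture → 5.5% → €9.68
Coat rack €86.57: household furniture → 5.5% → €4.76
Tax on household furniture = €23.72 + €7.99 + €9.68 + €4.76 = €46.15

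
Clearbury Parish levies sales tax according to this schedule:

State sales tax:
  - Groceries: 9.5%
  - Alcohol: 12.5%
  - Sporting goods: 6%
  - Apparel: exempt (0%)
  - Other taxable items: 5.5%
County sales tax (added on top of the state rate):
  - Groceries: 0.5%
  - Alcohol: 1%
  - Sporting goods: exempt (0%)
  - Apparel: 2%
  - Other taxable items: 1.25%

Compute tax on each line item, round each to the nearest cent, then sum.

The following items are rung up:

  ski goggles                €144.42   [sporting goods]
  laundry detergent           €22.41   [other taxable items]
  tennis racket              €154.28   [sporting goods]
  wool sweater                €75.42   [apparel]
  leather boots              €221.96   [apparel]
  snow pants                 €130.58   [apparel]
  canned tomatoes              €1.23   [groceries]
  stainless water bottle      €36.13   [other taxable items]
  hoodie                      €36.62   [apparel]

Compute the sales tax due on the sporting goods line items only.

€17.93

Ski goggles €144.42: sporting goods → 6% + 0% county = 6% → €8.67
Tennis racket €154.28: sporting goods → 6% + 0% county = 6% → €9.26
Tax on sporting goods = €8.67 + €9.26 = €17.93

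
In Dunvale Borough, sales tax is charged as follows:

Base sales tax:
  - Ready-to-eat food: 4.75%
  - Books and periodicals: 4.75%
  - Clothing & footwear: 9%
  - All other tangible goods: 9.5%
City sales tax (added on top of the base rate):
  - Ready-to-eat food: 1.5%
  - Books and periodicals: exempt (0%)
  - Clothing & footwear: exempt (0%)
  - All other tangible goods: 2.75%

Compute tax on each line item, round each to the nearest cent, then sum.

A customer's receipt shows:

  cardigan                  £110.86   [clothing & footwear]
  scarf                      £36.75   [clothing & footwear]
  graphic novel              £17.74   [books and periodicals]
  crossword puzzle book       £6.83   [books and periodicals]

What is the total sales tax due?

Cardigan £110.86: clothing & footwear → 9% + 0% city = 9% → £9.98
Scarf £36.75: clothing & footwear → 9% + 0% city = 9% → £3.31
Graphic novel £17.74: books and periodicals → 4.75% + 0% city = 4.75% → £0.84
Crossword puzzle book £6.83: books and periodicals → 4.75% + 0% city = 4.75% → £0.32
Total tax = £9.98 + £3.31 + £0.84 + £0.32 = £14.45

£14.45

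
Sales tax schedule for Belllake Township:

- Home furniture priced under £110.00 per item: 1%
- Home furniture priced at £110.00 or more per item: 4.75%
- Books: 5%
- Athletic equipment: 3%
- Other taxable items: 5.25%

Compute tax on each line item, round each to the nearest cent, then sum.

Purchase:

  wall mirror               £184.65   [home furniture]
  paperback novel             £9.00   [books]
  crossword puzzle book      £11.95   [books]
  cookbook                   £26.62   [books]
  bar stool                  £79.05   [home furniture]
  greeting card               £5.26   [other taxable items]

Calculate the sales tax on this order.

£12.22

Wall mirror £184.65: home furniture, £110.00 or more → 4.75% → £8.77
Paperback novel £9.00: books → 5% → £0.45
Crossword puzzle book £11.95: books → 5% → £0.60
Cookbook £26.62: books → 5% → £1.33
Bar stool £79.05: home furniture, under £110.00 → 1% → £0.79
Greeting card £5.26: other taxable items → 5.25% → £0.28
Total tax = £8.77 + £0.45 + £0.60 + £1.33 + £0.79 + £0.28 = £12.22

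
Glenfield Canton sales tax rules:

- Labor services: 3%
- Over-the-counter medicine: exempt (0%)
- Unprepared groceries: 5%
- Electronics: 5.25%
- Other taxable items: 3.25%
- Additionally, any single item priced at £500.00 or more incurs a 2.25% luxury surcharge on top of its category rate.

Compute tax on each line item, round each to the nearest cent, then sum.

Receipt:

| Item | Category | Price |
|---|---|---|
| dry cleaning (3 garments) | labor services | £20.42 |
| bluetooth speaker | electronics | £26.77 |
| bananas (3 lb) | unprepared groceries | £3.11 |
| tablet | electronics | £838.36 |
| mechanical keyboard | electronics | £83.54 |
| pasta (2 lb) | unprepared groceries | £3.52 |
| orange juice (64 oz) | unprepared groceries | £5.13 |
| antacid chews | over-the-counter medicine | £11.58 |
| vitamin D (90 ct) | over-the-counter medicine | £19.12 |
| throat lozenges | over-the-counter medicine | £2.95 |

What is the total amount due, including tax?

Dry cleaning (3 garments) £20.42: labor services → 3% → £0.61
Bluetooth speaker £26.77: electronics → 5.25% → £1.41
Bananas (3 lb) £3.11: unprepared groceries → 5% → £0.16
Tablet £838.36: electronics → 5.25% + 2.25% surcharge = 7.5% → £62.88
Mechanical keyboard £83.54: electronics → 5.25% → £4.39
Pasta (2 lb) £3.52: unprepared groceries → 5% → £0.18
Orange juice (64 oz) £5.13: unprepared groceries → 5% → £0.26
Antacid chews £11.58: over-the-counter medicine → 0% → £0.00
Vitamin D (90 ct) £19.12: over-the-counter medicine → 0% → £0.00
Throat lozenges £2.95: over-the-counter medicine → 0% → £0.00
Subtotal = £1014.50; tax = £69.89; total due = £1084.39

£1084.39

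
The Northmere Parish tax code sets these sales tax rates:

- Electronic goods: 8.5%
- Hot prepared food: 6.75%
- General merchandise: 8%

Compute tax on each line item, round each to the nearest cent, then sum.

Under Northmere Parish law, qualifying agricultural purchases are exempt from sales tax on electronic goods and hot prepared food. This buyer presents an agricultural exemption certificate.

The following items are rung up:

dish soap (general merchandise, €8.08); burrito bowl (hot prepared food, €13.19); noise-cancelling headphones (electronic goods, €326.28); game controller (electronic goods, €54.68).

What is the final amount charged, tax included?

€402.88

Dish soap €8.08: general merchandise → 8% → €0.65
Burrito bowl €13.19: hot prepared food, buyer-exempt → 0% → €0.00
Noise-cancelling headphones €326.28: electronic goods, buyer-exempt → 0% → €0.00
Game controller €54.68: electronic goods, buyer-exempt → 0% → €0.00
Subtotal = €402.23; tax = €0.65; total due = €402.88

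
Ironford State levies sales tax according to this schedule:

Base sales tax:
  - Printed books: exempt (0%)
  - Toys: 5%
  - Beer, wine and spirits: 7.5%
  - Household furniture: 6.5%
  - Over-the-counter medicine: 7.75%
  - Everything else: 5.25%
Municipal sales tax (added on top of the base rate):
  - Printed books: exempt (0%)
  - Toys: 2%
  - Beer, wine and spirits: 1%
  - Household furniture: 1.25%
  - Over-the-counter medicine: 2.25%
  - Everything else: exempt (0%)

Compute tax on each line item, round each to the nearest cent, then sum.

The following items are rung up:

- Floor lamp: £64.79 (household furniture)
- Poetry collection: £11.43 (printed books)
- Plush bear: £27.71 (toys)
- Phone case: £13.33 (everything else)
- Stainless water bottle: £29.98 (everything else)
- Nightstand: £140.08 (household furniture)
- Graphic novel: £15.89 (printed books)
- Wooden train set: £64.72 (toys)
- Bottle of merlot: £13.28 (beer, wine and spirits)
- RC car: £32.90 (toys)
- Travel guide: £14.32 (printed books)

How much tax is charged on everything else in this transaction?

£2.27

Phone case £13.33: everything else → 5.25% + 0% municipal = 5.25% → £0.70
Stainless water bottle £29.98: everything else → 5.25% + 0% municipal = 5.25% → £1.57
Tax on everything else = £0.70 + £1.57 = £2.27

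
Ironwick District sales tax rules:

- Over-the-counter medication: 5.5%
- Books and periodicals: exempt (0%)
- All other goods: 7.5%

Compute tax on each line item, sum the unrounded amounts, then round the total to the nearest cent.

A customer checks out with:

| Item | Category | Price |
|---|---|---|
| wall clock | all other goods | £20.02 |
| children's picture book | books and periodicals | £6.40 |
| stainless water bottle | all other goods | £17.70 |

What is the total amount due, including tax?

£46.95

Wall clock £20.02: all other goods → 7.5% → £1.5015
Children's picture book £6.40: books and periodicals → 0% → £0.00
Stainless water bottle £17.70: all other goods → 7.5% → £1.3275
Subtotal = £44.12; unrounded tax = £2.829 → £2.83; total due = £46.95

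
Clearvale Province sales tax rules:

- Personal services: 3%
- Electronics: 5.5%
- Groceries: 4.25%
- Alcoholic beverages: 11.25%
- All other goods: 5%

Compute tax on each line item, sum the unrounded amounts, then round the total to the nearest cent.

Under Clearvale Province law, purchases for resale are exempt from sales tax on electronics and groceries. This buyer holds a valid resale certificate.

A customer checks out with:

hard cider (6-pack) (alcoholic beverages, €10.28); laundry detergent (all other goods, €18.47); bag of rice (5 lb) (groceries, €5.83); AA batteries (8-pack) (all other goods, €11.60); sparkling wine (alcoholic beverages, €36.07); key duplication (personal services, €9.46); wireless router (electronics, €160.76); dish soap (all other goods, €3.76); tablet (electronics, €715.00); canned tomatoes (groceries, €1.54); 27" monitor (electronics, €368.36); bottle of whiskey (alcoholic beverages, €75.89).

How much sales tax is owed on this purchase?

Hard cider (6-pack) €10.28: alcoholic beverages → 11.25% → €1.1565
Laundry detergent €18.47: all other goods → 5% → €0.9235
Bag of rice (5 lb) €5.83: groceries, buyer-exempt → 0% → €0.00
AA batteries (8-pack) €11.60: all other goods → 5% → €0.58
Sparkling wine €36.07: alcoholic beverages → 11.25% → €4.057875
Key duplication €9.46: personal services → 3% → €0.2838
Wireless router €160.76: electronics, buyer-exempt → 0% → €0.00
Dish soap €3.76: all other goods → 5% → €0.188
Tablet €715.00: electronics, buyer-exempt → 0% → €0.00
Canned tomatoes €1.54: groceries, buyer-exempt → 0% → €0.00
27" monitor €368.36: electronics, buyer-exempt → 0% → €0.00
Bottle of whiskey €75.89: alcoholic beverages → 11.25% → €8.537625
Unrounded tax sum = €15.7273 → €15.73

€15.73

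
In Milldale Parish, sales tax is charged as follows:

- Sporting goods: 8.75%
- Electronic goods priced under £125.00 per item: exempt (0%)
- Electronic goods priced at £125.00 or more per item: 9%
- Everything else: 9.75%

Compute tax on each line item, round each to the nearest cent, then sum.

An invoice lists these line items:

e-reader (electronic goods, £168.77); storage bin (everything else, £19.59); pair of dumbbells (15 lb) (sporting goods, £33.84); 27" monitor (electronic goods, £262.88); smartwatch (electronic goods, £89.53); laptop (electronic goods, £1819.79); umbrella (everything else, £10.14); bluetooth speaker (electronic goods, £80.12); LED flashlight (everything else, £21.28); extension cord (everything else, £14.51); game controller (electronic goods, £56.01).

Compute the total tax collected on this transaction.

£211.97

E-reader £168.77: electronic goods, £125.00 or more → 9% → £15.19
Storage bin £19.59: everything else → 9.75% → £1.91
Pair of dumbbells (15 lb) £33.84: sporting goods → 8.75% → £2.96
27" monitor £262.88: electronic goods, £125.00 or more → 9% → £23.66
Smartwatch £89.53: electronic goods, under £125.00 → 0% → £0.00
Laptop £1819.79: electronic goods, £125.00 or more → 9% → £163.78
Umbrella £10.14: everything else → 9.75% → £0.99
Bluetooth speaker £80.12: electronic goods, under £125.00 → 0% → £0.00
LED flashlight £21.28: everything else → 9.75% → £2.07
Extension cord £14.51: everything else → 9.75% → £1.41
Game controller £56.01: electronic goods, under £125.00 → 0% → £0.00
Total tax = £15.19 + £1.91 + £2.96 + £23.66 + £163.78 + £0.99 + £2.07 + £1.41 = £211.97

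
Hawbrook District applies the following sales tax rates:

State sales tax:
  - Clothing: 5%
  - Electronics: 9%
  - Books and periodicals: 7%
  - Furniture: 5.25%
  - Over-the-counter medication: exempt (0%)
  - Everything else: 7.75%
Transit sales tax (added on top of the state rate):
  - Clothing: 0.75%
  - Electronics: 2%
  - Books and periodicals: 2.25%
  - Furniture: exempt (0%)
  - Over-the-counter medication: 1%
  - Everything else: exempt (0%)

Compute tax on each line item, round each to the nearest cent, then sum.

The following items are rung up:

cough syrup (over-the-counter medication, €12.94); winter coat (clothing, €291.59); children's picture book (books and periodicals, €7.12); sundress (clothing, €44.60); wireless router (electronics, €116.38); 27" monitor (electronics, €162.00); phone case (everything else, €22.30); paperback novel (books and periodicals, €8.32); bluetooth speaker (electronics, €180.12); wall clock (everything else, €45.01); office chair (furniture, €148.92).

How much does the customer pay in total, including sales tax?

€1123.66

Cough syrup €12.94: over-the-counter medication → 0% + 1% transit = 1% → €0.13
Winter coat €291.59: clothing → 5% + 0.75% transit = 5.75% → €16.77
Children's picture book €7.12: books and periodicals → 7% + 2.25% transit = 9.25% → €0.66
Sundress €44.60: clothing → 5% + 0.75% transit = 5.75% → €2.56
Wireless router €116.38: electronics → 9% + 2% transit = 11% → €12.80
27" monitor €162.00: electronics → 9% + 2% transit = 11% → €17.82
Phone case €22.30: everything else → 7.75% + 0% transit = 7.75% → €1.73
Paperback novel €8.32: books and periodicals → 7% + 2.25% transit = 9.25% → €0.77
Bluetooth speaker €180.12: electronics → 9% + 2% transit = 11% → €19.81
Wall clock €45.01: everything else → 7.75% + 0% transit = 7.75% → €3.49
Office chair €148.92: furniture → 5.25% + 0% transit = 5.25% → €7.82
Subtotal = €1039.30; tax = €84.36; total due = €1123.66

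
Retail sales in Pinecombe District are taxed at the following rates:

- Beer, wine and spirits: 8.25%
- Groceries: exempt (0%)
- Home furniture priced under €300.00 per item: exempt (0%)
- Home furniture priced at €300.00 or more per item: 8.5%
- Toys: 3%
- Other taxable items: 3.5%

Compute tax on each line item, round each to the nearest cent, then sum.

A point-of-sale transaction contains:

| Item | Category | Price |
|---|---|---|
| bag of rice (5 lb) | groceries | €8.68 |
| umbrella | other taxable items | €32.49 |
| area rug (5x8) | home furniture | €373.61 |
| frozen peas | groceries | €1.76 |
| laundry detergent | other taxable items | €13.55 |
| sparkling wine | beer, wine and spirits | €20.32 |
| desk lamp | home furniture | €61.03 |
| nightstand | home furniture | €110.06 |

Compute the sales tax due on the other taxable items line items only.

Umbrella €32.49: other taxable items → 3.5% → €1.14
Laundry detergent €13.55: other taxable items → 3.5% → €0.47
Tax on other taxable items = €1.14 + €0.47 = €1.61

€1.61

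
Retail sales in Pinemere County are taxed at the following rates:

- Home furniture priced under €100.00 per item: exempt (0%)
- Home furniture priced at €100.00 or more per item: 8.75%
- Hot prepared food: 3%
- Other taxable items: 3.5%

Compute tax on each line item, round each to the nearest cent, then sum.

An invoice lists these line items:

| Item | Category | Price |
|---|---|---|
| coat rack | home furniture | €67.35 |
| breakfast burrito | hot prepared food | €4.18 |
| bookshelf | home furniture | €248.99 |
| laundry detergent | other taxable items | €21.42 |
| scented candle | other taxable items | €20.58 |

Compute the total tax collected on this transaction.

Coat rack €67.35: home furniture, under €100.00 → 0% → €0.00
Breakfast burrito €4.18: hot prepared food → 3% → €0.13
Bookshelf €248.99: home furniture, €100.00 or more → 8.75% → €21.79
Laundry detergent €21.42: other taxable items → 3.5% → €0.75
Scented candle €20.58: other taxable items → 3.5% → €0.72
Total tax = €0.13 + €21.79 + €0.75 + €0.72 = €23.39

€23.39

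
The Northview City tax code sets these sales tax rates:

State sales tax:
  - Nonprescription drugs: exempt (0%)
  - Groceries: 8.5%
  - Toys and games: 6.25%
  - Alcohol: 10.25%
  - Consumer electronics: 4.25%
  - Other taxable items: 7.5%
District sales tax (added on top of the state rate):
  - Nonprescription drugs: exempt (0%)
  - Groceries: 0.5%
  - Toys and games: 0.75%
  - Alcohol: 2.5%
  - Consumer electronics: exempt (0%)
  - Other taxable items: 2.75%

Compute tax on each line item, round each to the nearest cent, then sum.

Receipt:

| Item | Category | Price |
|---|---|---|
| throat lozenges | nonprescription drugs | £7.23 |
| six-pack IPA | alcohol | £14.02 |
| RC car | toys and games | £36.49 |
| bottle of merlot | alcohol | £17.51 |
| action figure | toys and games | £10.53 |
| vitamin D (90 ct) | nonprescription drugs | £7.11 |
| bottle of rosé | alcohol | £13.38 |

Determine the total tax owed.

£9.02

Throat lozenges £7.23: nonprescription drugs → 0% + 0% district = 0% → £0.00
Six-pack IPA £14.02: alcohol → 10.25% + 2.5% district = 12.75% → £1.79
RC car £36.49: toys and games → 6.25% + 0.75% district = 7% → £2.55
Bottle of merlot £17.51: alcohol → 10.25% + 2.5% district = 12.75% → £2.23
Action figure £10.53: toys and games → 6.25% + 0.75% district = 7% → £0.74
Vitamin D (90 ct) £7.11: nonprescription drugs → 0% + 0% district = 0% → £0.00
Bottle of rosé £13.38: alcohol → 10.25% + 2.5% district = 12.75% → £1.71
Total tax = £1.79 + £2.55 + £2.23 + £0.74 + £1.71 = £9.02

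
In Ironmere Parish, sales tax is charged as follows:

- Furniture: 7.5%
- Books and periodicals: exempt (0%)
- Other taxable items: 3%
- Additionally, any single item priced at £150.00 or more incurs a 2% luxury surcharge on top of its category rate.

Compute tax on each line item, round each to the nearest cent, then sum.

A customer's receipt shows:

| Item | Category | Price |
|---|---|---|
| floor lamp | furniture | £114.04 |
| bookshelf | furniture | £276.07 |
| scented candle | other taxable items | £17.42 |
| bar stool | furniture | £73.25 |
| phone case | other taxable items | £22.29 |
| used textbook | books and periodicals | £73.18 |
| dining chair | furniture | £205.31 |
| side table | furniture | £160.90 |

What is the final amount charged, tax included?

Floor lamp £114.04: furniture → 7.5% → £8.55
Bookshelf £276.07: furniture → 7.5% + 2% surcharge = 9.5% → £26.23
Scented candle £17.42: other taxable items → 3% → £0.52
Bar stool £73.25: furniture → 7.5% → £5.49
Phone case £22.29: other taxable items → 3% → £0.67
Used textbook £73.18: books and periodicals → 0% → £0.00
Dining chair £205.31: furniture → 7.5% + 2% surcharge = 9.5% → £19.50
Side table £160.90: furniture → 7.5% + 2% surcharge = 9.5% → £15.29
Subtotal = £942.46; tax = £76.25; total due = £1018.71

£1018.71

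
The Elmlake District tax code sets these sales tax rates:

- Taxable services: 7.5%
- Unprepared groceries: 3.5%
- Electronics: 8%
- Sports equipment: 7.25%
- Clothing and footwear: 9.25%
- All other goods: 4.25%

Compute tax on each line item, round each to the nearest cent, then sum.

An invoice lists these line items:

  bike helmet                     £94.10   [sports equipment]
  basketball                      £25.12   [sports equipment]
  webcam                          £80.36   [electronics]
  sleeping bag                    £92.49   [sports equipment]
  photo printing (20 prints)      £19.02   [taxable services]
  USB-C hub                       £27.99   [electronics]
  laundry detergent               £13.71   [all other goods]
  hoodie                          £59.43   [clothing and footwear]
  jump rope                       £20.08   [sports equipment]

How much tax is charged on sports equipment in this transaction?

£16.81

Bike helmet £94.10: sports equipment → 7.25% → £6.82
Basketball £25.12: sports equipment → 7.25% → £1.82
Sleeping bag £92.49: sports equipment → 7.25% → £6.71
Jump rope £20.08: sports equipment → 7.25% → £1.46
Tax on sports equipment = £6.82 + £1.82 + £6.71 + £1.46 = £16.81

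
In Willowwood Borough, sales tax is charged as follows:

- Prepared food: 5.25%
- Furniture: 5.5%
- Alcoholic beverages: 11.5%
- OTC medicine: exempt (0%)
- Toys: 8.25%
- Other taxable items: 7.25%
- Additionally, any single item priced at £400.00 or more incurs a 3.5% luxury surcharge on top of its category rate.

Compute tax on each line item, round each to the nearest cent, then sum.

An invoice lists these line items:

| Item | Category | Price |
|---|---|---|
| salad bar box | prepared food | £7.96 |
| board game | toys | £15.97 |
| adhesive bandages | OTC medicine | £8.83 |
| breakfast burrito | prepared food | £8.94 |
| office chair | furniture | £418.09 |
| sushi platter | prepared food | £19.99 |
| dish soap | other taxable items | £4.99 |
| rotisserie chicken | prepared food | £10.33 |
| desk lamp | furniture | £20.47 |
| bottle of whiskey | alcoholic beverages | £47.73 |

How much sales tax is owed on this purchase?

£48.41

Salad bar box £7.96: prepared food → 5.25% → £0.42
Board game £15.97: toys → 8.25% → £1.32
Adhesive bandages £8.83: OTC medicine → 0% → £0.00
Breakfast burrito £8.94: prepared food → 5.25% → £0.47
Office chair £418.09: furniture → 5.5% + 3.5% surcharge = 9% → £37.63
Sushi platter £19.99: prepared food → 5.25% → £1.05
Dish soap £4.99: other taxable items → 7.25% → £0.36
Rotisserie chicken £10.33: prepared food → 5.25% → £0.54
Desk lamp £20.47: furniture → 5.5% → £1.13
Bottle of whiskey £47.73: alcoholic beverages → 11.5% → £5.49
Total tax = £0.42 + £1.32 + £0.47 + £37.63 + £1.05 + £0.36 + £0.54 + £1.13 + £5.49 = £48.41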